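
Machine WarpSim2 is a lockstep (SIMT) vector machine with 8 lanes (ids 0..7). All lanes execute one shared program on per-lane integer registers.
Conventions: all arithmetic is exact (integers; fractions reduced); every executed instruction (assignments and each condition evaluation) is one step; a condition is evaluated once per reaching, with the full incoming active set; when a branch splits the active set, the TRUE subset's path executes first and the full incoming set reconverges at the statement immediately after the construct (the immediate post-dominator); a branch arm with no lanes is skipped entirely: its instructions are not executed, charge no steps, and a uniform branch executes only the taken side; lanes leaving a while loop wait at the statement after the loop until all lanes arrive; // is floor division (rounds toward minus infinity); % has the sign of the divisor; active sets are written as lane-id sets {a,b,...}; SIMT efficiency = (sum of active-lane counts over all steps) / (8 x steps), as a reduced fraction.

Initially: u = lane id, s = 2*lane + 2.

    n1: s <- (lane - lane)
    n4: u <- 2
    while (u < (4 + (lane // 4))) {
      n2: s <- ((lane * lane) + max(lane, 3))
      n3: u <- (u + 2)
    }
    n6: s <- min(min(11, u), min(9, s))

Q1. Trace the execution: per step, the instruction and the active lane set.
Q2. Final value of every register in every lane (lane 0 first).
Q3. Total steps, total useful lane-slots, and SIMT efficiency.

step 0: s <- (lane - lane)           {0,1,2,3,4,5,6,7}
step 1: u <- 2                       {0,1,2,3,4,5,6,7}
step 2: eval (u < (4 + (lane // 4))) {0,1,2,3,4,5,6,7}
step 3: s <- ((lane * lane) + max(lane, 3)) {0,1,2,3,4,5,6,7}
step 4: u <- (u + 2)                 {0,1,2,3,4,5,6,7}
step 5: eval (u < (4 + (lane // 4))) {0,1,2,3,4,5,6,7}
step 6: s <- ((lane * lane) + max(lane, 3)) {4,5,6,7}
step 7: u <- (u + 2)                 {4,5,6,7}
step 8: eval (u < (4 + (lane // 4))) {4,5,6,7}
step 9: s <- min(min(11, u), min(9, s)) {0,1,2,3,4,5,6,7}

Answer: 10 steps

u: 4,4,4,4,6,6,6,6
s: 3,4,4,4,6,6,6,6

steps = 10; useful = 68; efficiency = 68/80 = 17/20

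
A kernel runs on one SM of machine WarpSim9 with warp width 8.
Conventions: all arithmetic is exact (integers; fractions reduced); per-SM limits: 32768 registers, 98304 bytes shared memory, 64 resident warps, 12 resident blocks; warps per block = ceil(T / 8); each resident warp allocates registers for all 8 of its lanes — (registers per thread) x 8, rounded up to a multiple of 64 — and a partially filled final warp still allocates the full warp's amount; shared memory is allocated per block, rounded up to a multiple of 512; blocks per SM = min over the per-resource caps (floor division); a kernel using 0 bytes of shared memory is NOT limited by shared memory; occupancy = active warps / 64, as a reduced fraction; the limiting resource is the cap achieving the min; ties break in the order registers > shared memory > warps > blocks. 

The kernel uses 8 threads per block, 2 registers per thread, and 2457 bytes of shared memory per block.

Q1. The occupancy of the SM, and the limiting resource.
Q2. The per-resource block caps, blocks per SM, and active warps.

Answer: occupancy 3/16, limited by blocks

registers: 512 blocks
shared memory: 38 blocks
warps: 64 blocks
blocks: 12 blocks

Answer: 12 blocks, 12 active warps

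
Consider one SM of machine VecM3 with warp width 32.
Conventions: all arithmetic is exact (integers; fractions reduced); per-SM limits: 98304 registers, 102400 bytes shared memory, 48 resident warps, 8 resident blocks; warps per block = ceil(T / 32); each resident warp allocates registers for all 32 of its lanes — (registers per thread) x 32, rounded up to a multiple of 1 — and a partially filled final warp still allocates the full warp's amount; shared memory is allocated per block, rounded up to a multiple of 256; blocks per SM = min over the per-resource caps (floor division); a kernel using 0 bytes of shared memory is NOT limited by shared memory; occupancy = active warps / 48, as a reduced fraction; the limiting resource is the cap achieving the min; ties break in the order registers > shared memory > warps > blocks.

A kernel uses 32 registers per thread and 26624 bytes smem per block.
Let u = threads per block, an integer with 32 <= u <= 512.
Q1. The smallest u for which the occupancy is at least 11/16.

Answer: u = 321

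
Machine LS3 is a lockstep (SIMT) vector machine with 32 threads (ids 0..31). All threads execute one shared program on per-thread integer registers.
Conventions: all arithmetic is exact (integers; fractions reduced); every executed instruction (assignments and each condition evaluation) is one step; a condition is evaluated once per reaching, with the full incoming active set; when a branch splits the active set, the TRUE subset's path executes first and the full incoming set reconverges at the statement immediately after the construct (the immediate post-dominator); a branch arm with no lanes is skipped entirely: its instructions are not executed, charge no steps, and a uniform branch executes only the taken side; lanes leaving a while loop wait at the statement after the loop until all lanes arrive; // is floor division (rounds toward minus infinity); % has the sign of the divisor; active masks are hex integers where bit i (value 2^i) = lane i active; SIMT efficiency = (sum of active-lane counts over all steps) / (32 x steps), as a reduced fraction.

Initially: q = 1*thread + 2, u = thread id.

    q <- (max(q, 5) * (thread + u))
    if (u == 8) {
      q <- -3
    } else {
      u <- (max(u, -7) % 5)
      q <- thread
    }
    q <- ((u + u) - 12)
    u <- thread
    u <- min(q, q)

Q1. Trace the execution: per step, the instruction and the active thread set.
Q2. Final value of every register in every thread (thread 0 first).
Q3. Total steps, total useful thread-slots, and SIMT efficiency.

step 0: q <- (max(q, 5) * (thread + u)) 0xffffffff
step 1: eval (u == 8)                0xffffffff
step 2: q <- -3                      0x00000100
step 3: u <- (max(u, -7) % 5)        0xfffffeff
step 4: q <- thread                  0xfffffeff
step 5: q <- ((u + u) - 12)          0xffffffff
step 6: u <- thread                  0xffffffff
step 7: u <- min(q, q)               0xffffffff

Answer: 8 steps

q: -12,-10,-8,-6,-4,-12,-10,-8,4,-4,-12,-10,-8,-6,-4,-12,-10,-8,-6,-4,-12,-10,-8,-6,-4,-12,-10,-8,-6,-4,-12,-10
u: -12,-10,-8,-6,-4,-12,-10,-8,4,-4,-12,-10,-8,-6,-4,-12,-10,-8,-6,-4,-12,-10,-8,-6,-4,-12,-10,-8,-6,-4,-12,-10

steps = 8; useful = 223; efficiency = 223/256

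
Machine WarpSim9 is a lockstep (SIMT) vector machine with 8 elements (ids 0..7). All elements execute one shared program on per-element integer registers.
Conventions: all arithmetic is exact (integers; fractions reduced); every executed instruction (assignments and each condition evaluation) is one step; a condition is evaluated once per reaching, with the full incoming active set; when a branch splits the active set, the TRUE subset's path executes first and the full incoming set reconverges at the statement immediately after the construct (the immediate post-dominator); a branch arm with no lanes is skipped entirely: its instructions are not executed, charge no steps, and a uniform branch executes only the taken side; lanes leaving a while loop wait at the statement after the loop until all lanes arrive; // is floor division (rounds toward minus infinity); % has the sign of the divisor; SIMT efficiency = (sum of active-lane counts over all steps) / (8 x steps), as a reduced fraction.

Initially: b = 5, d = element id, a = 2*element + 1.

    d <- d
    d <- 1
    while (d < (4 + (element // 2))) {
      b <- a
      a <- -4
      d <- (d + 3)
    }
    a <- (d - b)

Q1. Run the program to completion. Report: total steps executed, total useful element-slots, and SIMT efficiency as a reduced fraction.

Answer: 12 steps, 88 useful, 11/12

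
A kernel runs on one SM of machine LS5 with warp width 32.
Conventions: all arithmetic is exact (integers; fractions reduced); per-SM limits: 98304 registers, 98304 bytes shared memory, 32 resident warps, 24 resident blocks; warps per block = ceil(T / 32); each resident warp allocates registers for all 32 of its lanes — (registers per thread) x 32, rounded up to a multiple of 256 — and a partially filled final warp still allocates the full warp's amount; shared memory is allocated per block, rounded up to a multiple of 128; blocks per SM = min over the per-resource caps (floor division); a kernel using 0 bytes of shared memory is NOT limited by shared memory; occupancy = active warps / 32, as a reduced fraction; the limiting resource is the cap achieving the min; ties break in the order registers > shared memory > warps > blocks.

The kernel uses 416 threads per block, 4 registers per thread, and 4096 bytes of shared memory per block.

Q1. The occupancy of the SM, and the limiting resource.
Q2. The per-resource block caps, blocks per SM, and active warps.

Answer: occupancy 13/16, limited by warps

registers: 29 blocks
shared memory: 24 blocks
warps: 2 blocks
blocks: 24 blocks

Answer: 2 blocks, 26 active warps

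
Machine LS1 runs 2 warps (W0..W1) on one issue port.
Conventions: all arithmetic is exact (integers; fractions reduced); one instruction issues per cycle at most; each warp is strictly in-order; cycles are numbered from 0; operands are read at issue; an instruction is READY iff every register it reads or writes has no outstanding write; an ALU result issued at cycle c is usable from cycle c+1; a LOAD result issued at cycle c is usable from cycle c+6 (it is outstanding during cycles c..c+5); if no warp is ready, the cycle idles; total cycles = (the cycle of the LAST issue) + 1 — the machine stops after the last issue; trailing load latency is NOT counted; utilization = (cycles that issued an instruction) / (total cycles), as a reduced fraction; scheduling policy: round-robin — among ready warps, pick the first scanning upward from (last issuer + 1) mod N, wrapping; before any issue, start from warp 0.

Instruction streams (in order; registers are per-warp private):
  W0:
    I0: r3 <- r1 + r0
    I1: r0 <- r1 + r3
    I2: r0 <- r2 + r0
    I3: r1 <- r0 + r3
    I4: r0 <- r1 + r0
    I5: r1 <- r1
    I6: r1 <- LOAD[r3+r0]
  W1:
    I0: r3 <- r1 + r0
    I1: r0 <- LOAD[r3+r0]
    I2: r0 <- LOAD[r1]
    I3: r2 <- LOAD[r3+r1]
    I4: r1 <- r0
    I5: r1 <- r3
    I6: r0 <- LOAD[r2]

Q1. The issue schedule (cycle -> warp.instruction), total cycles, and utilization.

cycle 0: W0.I0
cycle 1: W1.I0
cycle 2: W0.I1
cycle 3: W1.I1
cycle 4: W0.I2
cycle 5: W0.I3
cycle 6: W0.I4
cycle 7: W0.I5
cycle 8: W0.I6
cycle 9: W1.I2
cycle 10: W1.I3
cycle 11: idle
cycle 12: idle
cycle 13: idle
cycle 14: idle
cycle 15: W1.I4
cycle 16: W1.I5
cycle 17: W1.I6

Answer: 18 cycles, utilization 7/9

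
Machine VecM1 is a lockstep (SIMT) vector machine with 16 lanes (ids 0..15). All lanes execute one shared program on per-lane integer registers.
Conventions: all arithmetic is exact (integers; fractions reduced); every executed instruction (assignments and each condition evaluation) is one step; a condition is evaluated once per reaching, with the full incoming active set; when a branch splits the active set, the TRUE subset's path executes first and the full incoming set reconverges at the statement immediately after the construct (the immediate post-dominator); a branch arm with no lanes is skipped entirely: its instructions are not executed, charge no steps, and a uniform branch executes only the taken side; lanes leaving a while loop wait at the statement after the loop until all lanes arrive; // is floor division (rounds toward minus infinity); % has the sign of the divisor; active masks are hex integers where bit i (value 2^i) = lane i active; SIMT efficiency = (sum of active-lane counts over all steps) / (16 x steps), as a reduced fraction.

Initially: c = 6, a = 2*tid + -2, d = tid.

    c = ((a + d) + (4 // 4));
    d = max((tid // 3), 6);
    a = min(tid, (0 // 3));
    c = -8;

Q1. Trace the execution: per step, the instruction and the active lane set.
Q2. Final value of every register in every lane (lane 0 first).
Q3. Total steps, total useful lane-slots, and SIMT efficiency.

step 0: c <- ((a + d) + (4 // 4))    0xffff
step 1: d <- max((tid // 3), 6)      0xffff
step 2: a <- min(tid, (0 // 3))      0xffff
step 3: c <- -8                      0xffff

Answer: 4 steps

c: -8,-8,-8,-8,-8,-8,-8,-8,-8,-8,-8,-8,-8,-8,-8,-8
a: 0,0,0,0,0,0,0,0,0,0,0,0,0,0,0,0
d: 6,6,6,6,6,6,6,6,6,6,6,6,6,6,6,6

steps = 4; useful = 64; efficiency = 64/64 = 1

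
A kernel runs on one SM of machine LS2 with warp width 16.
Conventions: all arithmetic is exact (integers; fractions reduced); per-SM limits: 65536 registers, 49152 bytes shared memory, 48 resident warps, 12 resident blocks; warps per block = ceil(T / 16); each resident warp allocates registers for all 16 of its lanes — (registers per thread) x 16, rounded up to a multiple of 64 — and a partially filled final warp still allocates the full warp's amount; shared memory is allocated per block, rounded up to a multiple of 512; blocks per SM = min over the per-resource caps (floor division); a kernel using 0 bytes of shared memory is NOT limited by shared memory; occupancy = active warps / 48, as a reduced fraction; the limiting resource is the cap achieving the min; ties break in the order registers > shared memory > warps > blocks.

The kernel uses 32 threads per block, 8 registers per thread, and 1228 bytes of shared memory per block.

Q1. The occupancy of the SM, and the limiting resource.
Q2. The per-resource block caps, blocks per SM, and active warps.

Answer: occupancy 1/2, limited by blocks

registers: 256 blocks
shared memory: 32 blocks
warps: 24 blocks
blocks: 12 blocks

Answer: 12 blocks, 24 active warps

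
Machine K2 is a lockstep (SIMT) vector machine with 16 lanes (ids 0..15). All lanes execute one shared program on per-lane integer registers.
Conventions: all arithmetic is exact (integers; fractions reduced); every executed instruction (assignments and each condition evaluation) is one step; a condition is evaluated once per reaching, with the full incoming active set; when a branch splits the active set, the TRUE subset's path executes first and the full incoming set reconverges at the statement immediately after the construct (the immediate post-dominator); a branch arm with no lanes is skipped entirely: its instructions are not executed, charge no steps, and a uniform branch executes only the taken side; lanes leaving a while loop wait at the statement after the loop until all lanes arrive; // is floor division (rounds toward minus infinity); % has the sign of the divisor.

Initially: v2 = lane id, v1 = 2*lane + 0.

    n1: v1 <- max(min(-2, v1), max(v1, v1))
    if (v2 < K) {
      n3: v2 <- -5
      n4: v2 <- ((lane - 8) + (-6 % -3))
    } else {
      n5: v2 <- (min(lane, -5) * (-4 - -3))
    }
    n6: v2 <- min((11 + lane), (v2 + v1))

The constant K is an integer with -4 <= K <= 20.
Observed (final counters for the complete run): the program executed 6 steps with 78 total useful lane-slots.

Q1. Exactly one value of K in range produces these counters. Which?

Answer: K = 14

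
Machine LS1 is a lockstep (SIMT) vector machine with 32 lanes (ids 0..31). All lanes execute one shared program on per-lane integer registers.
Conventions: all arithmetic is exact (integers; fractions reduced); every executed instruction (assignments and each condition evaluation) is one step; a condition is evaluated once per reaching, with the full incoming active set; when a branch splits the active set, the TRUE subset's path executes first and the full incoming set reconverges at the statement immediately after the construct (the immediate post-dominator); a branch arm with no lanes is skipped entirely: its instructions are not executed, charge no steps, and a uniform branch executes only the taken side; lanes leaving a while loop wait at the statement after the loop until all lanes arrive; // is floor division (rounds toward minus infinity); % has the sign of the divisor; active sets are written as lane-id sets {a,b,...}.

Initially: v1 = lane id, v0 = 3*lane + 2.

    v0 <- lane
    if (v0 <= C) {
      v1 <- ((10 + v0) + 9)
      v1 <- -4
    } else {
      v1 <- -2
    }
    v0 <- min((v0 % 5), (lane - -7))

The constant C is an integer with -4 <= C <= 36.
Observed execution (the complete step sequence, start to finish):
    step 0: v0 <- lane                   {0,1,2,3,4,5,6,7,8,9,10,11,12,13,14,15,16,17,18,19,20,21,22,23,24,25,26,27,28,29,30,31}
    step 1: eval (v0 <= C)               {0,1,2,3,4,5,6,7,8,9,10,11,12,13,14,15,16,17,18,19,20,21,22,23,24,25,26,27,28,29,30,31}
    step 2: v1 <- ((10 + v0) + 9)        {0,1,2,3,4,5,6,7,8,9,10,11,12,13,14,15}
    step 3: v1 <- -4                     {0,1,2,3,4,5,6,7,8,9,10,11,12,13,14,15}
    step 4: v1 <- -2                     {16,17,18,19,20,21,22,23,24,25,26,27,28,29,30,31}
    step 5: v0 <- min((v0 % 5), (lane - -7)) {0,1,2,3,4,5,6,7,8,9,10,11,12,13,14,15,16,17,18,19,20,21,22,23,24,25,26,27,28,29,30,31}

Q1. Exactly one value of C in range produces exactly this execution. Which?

Answer: C = 15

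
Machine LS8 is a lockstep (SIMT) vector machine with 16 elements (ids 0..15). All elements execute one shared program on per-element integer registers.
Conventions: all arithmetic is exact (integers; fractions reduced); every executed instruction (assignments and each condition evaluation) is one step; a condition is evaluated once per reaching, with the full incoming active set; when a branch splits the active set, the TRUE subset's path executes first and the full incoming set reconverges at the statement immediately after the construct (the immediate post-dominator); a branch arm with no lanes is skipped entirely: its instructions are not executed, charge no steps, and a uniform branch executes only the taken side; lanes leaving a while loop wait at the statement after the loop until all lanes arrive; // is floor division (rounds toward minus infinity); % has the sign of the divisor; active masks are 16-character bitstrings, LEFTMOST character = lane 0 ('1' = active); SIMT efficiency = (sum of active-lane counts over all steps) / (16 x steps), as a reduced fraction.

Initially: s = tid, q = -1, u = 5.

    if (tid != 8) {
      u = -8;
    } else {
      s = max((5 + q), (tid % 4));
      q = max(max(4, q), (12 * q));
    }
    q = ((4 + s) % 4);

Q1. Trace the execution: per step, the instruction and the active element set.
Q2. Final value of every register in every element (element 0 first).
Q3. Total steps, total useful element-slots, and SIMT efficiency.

step 0: eval (tid != 8)              1111111111111111
step 1: u <- -8                      1111111101111111
step 2: s <- max((5 + q), (tid % 4)) 0000000010000000
step 3: q <- max(max(4, q), (12 * q)) 0000000010000000
step 4: q <- ((4 + s) % 4)           1111111111111111

Answer: 5 steps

s: 0,1,2,3,4,5,6,7,4,9,10,11,12,13,14,15
q: 0,1,2,3,0,1,2,3,0,1,2,3,0,1,2,3
u: -8,-8,-8,-8,-8,-8,-8,-8,5,-8,-8,-8,-8,-8,-8,-8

steps = 5; useful = 49; efficiency = 49/80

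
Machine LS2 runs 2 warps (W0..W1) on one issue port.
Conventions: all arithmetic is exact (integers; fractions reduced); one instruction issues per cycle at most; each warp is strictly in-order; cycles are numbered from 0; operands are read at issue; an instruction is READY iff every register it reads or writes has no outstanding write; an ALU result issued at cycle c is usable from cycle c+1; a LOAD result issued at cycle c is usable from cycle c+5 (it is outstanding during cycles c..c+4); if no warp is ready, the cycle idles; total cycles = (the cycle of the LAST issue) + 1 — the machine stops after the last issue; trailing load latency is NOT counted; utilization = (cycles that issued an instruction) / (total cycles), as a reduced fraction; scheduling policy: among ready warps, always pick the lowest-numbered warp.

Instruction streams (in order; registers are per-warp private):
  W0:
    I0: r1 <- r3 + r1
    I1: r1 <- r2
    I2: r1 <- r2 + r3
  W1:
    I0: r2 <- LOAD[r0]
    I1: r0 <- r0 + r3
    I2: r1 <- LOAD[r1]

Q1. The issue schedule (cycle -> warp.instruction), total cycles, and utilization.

cycle 0: W0.I0
cycle 1: W0.I1
cycle 2: W0.I2
cycle 3: W1.I0
cycle 4: W1.I1
cycle 5: W1.I2

Answer: 6 cycles, utilization 1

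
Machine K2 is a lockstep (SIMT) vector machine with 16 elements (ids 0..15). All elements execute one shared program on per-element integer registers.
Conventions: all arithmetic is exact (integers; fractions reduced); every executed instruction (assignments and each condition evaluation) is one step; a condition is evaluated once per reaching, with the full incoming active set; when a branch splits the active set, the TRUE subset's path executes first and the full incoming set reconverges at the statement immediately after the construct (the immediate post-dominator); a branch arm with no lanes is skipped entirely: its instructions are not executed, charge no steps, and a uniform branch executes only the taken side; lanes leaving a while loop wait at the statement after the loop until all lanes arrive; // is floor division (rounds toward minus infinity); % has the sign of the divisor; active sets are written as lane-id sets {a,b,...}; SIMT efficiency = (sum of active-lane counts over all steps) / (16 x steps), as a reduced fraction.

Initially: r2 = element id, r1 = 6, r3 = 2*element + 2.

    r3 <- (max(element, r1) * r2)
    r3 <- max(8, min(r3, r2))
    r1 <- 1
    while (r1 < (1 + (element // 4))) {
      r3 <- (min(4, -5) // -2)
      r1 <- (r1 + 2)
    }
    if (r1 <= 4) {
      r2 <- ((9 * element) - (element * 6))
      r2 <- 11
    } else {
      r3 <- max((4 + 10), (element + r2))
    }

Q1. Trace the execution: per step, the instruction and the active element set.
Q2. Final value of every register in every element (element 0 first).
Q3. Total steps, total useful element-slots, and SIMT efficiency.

step 0: r3 <- (max(element, r1) * r2) {0,1,2,3,4,5,6,7,8,9,10,11,12,13,14,15}
step 1: r3 <- max(8, min(r3, r2))    {0,1,2,3,4,5,6,7,8,9,10,11,12,13,14,15}
step 2: r1 <- 1                      {0,1,2,3,4,5,6,7,8,9,10,11,12,13,14,15}
step 3: eval (r1 < (1 + (element // 4))) {0,1,2,3,4,5,6,7,8,9,10,11,12,13,14,15}
step 4: r3 <- (min(4, -5) // -2)     {4,5,6,7,8,9,10,11,12,13,14,15}
step 5: r1 <- (r1 + 2)               {4,5,6,7,8,9,10,11,12,13,14,15}
step 6: eval (r1 < (1 + (element // 4))) {4,5,6,7,8,9,10,11,12,13,14,15}
step 7: r3 <- (min(4, -5) // -2)     {12,13,14,15}
step 8: r1 <- (r1 + 2)               {12,13,14,15}
step 9: eval (r1 < (1 + (element // 4))) {12,13,14,15}
step 10: eval (r1 <= 4)               {0,1,2,3,4,5,6,7,8,9,10,11,12,13,14,15}
step 11: r2 <- ((9 * element) - (element * 6)) {0,1,2,3,4,5,6,7,8,9,10,11}
step 12: r2 <- 11                     {0,1,2,3,4,5,6,7,8,9,10,11}
step 13: r3 <- max((4 + 10), (element + r2)) {12,13,14,15}

Answer: 14 steps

r2: 11,11,11,11,11,11,11,11,11,11,11,11,12,13,14,15
r1: 1,1,1,1,3,3,3,3,3,3,3,3,5,5,5,5
r3: 8,8,8,8,2,2,2,2,2,2,2,2,24,26,28,30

steps = 14; useful = 156; efficiency = 156/224 = 39/56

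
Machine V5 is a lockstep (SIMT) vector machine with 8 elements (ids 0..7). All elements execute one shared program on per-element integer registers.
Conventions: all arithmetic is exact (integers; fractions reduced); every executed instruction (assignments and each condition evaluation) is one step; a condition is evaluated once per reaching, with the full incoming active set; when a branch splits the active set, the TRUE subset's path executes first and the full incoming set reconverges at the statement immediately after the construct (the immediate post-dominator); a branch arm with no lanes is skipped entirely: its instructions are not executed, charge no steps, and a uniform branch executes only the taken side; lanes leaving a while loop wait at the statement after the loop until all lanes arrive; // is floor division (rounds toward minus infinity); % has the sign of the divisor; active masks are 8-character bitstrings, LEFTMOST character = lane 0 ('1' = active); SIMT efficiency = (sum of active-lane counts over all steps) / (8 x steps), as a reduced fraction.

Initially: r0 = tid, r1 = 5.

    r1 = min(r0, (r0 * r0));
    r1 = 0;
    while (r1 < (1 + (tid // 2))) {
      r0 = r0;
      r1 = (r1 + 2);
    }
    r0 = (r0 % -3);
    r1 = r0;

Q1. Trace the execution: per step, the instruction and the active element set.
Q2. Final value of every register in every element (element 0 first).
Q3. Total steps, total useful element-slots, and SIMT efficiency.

step 0: r1 <- min(r0, (r0 * r0))     11111111
step 1: r1 <- 0                      11111111
step 2: eval (r1 < (1 + (tid // 2))) 11111111
step 3: r0 <- r0                     11111111
step 4: r1 <- (r1 + 2)               11111111
step 5: eval (r1 < (1 + (tid // 2))) 11111111
step 6: r0 <- r0                     00001111
step 7: r1 <- (r1 + 2)               00001111
step 8: eval (r1 < (1 + (tid // 2))) 00001111
step 9: r0 <- (r0 % -3)              11111111
step 10: r1 <- r0                     11111111

Answer: 11 steps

r0: 0,-2,-1,0,-2,-1,0,-2
r1: 0,-2,-1,0,-2,-1,0,-2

steps = 11; useful = 76; efficiency = 76/88 = 19/22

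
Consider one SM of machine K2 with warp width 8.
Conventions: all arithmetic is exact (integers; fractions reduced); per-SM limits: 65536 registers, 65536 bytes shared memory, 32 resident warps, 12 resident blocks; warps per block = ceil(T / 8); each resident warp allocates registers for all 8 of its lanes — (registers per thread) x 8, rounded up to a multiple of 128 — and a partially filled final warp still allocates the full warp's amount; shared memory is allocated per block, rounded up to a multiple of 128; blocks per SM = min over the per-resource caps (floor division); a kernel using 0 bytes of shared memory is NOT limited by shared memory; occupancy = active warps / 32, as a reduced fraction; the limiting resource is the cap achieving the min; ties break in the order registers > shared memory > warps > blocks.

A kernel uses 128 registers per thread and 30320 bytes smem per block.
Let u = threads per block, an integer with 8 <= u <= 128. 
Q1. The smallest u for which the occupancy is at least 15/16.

Answer: u = 113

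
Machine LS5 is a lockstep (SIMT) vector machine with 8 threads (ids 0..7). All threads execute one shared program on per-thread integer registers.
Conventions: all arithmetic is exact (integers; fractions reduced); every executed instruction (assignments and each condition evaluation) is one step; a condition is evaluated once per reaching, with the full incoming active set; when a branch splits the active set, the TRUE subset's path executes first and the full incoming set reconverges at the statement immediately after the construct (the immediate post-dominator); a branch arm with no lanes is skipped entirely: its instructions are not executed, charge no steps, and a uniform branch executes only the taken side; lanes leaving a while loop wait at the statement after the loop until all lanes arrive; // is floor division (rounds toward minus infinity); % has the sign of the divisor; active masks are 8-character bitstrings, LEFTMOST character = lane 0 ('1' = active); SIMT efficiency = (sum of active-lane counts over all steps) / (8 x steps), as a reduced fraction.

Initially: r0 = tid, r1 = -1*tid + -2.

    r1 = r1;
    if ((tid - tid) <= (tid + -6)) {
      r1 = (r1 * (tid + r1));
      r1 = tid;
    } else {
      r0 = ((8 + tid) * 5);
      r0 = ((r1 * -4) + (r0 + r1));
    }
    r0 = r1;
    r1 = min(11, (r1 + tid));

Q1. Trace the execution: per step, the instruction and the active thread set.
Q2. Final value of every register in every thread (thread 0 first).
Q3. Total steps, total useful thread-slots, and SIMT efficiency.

step 0: r1 <- r1                     11111111
step 1: eval ((tid - tid) <= (tid + -6)) 11111111
step 2: r1 <- (r1 * (tid + r1))      00000011
step 3: r1 <- tid                    00000011
step 4: r0 <- ((8 + tid) * 5)        11111100
step 5: r0 <- ((r1 * -4) + (r0 + r1)) 11111100
step 6: r0 <- r1                     11111111
step 7: r1 <- min(11, (r1 + tid))    11111111

Answer: 8 steps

r0: -2,-3,-4,-5,-6,-7,6,7
r1: -2,-2,-2,-2,-2,-2,11,11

steps = 8; useful = 48; efficiency = 48/64 = 3/4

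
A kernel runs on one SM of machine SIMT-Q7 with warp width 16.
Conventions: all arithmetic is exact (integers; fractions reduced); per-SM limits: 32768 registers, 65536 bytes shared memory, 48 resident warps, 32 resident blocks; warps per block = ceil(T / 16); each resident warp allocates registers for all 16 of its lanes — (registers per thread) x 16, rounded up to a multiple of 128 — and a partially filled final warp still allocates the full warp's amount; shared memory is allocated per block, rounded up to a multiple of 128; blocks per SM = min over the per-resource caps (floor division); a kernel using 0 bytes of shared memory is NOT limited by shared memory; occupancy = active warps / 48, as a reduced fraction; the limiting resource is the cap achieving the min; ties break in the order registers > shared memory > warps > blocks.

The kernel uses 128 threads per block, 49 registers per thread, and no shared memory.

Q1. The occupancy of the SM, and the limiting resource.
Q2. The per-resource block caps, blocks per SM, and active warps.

Answer: occupancy 2/3, limited by registers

registers: 4 blocks
shared memory: no limit (kernel uses none)
warps: 6 blocks
blocks: 32 blocks

Answer: 4 blocks, 32 active warps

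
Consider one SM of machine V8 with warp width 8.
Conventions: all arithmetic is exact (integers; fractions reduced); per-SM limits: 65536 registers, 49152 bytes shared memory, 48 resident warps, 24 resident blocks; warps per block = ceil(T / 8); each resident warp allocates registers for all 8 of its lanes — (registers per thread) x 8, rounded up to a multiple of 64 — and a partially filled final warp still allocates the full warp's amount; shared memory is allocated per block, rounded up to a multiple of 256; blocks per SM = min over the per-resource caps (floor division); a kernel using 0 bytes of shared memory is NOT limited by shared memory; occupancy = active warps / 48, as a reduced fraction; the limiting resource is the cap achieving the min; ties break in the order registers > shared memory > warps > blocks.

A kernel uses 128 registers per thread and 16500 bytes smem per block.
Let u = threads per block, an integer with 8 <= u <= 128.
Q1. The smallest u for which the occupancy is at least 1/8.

Answer: u = 17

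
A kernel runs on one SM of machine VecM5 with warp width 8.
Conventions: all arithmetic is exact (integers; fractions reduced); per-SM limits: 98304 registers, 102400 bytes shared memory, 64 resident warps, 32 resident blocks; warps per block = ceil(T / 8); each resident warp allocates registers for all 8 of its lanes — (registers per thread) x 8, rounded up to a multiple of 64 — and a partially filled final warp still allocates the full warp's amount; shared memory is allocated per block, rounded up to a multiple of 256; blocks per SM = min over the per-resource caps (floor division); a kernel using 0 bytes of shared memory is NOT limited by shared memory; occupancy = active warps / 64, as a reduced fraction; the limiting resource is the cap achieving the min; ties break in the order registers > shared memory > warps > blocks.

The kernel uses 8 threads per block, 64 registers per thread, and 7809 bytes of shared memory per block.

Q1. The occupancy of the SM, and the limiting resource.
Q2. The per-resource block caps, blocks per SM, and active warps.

Answer: occupancy 3/16, limited by shared memory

registers: 192 blocks
shared memory: 12 blocks
warps: 64 blocks
blocks: 32 blocks

Answer: 12 blocks, 12 active warps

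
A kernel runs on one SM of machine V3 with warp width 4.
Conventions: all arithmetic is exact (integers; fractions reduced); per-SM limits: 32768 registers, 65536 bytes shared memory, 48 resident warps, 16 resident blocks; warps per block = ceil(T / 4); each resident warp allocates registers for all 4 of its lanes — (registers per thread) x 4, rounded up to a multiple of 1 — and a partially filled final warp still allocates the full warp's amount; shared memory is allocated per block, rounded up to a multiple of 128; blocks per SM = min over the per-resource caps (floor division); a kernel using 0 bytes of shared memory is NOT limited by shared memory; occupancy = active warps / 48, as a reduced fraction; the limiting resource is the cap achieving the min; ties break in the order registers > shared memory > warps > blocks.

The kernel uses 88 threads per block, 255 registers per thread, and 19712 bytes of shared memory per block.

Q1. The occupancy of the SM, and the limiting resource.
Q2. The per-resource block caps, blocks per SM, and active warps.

Answer: occupancy 11/24, limited by registers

registers: 1 block
shared memory: 3 blocks
warps: 2 blocks
blocks: 16 blocks

Answer: 1 block, 22 active warps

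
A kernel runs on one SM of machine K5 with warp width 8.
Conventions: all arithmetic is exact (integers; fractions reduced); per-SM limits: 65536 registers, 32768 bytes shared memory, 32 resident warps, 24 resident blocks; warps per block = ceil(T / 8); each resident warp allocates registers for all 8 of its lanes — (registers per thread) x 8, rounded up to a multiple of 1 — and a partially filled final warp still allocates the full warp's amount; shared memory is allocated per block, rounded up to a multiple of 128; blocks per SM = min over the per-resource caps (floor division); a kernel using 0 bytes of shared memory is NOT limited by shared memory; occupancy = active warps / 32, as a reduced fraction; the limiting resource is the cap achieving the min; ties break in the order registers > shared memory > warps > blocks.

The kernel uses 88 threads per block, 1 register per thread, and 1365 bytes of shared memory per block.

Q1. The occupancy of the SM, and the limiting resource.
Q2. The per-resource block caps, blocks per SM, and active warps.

Answer: occupancy 11/16, limited by warps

registers: 744 blocks
shared memory: 23 blocks
warps: 2 blocks
blocks: 24 blocks

Answer: 2 blocks, 22 active warps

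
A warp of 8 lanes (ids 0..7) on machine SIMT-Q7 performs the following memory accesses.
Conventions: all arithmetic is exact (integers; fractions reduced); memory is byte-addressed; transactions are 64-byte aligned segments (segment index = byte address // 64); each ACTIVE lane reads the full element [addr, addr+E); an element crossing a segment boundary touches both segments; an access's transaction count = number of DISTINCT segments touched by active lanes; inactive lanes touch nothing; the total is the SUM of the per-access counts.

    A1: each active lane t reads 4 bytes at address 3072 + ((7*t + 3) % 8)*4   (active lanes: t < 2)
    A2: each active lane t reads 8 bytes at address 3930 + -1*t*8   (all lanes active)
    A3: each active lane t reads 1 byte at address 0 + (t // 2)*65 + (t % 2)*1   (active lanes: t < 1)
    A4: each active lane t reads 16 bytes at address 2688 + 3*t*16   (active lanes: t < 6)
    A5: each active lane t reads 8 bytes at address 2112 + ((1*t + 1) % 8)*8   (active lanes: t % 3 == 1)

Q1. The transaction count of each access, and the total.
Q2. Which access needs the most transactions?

A1: 1 transaction
A2: 2 transactions
A3: 1 transaction
A4: 4 transactions
A5: 1 transaction

Answer: 1,2,1,4,1; total 9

Answer: A4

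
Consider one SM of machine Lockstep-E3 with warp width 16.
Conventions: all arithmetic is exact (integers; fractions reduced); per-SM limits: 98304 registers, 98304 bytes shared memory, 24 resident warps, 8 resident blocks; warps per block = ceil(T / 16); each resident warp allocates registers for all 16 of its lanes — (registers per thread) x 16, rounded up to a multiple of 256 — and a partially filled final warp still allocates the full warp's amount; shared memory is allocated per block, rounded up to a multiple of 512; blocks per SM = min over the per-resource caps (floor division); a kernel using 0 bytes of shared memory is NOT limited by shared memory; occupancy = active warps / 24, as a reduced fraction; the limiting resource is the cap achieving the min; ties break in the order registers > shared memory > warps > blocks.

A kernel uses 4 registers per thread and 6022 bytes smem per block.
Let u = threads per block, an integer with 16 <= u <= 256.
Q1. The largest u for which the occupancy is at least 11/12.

Answer: u = 192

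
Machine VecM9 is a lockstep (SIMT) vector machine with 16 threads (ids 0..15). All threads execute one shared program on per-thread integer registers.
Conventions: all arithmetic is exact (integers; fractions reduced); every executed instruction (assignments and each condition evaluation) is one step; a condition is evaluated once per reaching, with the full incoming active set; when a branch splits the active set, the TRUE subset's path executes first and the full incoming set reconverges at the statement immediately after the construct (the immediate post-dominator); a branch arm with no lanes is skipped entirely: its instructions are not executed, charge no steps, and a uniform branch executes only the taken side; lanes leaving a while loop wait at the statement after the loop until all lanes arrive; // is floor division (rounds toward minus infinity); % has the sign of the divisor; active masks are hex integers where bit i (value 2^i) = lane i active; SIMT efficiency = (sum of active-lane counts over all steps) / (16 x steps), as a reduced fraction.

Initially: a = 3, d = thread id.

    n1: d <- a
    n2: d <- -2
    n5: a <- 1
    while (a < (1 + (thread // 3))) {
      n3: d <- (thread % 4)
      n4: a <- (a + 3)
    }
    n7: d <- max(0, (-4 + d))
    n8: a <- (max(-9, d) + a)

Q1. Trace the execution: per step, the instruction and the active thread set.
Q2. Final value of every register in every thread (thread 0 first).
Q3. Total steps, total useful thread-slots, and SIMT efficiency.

step 0: d <- a                       0xffff
step 1: d <- -2                      0xffff
step 2: a <- 1                       0xffff
step 3: eval (a < (1 + (thread // 3))) 0xffff
step 4: d <- (thread % 4)            0xfff8
step 5: a <- (a + 3)                 0xfff8
step 6: eval (a < (1 + (thread // 3))) 0xfff8
step 7: d <- (thread % 4)            0xf000
step 8: a <- (a + 3)                 0xf000
step 9: eval (a < (1 + (thread // 3))) 0xf000
step 10: d <- max(0, (-4 + d))        0xffff
step 11: a <- (max(-9, d) + a)        0xffff

Answer: 12 steps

a: 1,1,1,4,4,4,4,4,4,4,4,4,7,7,7,7
d: 0,0,0,0,0,0,0,0,0,0,0,0,0,0,0,0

steps = 12; useful = 147; efficiency = 147/192 = 49/64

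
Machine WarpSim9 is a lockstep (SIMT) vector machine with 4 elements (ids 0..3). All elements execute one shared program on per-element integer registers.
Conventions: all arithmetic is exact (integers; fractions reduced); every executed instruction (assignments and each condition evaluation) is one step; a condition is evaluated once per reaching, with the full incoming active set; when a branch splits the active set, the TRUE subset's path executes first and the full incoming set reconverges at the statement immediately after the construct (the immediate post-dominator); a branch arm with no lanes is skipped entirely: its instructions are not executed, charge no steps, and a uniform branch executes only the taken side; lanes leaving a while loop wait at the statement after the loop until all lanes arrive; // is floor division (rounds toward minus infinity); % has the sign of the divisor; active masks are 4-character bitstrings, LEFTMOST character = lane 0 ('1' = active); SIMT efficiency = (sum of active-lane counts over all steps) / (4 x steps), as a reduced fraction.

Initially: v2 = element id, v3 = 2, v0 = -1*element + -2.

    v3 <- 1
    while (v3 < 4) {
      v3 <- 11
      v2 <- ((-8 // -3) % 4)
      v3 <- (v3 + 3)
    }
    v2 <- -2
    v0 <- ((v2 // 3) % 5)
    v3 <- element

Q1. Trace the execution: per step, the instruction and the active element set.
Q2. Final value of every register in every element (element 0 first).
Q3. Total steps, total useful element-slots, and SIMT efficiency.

step 0: v3 <- 1                      1111
step 1: eval (v3 < 4)                1111
step 2: v3 <- 11                     1111
step 3: v2 <- ((-8 // -3) % 4)       1111
step 4: v3 <- (v3 + 3)               1111
step 5: eval (v3 < 4)                1111
step 6: v2 <- -2                     1111
step 7: v0 <- ((v2 // 3) % 5)        1111
step 8: v3 <- element                1111

Answer: 9 steps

v2: -2,-2,-2,-2
v3: 0,1,2,3
v0: 4,4,4,4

steps = 9; useful = 36; efficiency = 36/36 = 1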